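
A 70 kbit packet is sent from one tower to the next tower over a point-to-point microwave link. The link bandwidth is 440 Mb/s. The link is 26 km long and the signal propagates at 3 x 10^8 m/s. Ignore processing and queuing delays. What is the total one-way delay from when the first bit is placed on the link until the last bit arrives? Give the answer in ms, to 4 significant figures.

0.2458 ms

L = 70000 bits.
Transmission delay = L/R = 70000 / 440000000 = 0.159091 ms.
Propagation delay = d/s = 26000 m / 300000000 m/s = 0.0866667 ms.
Total = 0.2458 ms.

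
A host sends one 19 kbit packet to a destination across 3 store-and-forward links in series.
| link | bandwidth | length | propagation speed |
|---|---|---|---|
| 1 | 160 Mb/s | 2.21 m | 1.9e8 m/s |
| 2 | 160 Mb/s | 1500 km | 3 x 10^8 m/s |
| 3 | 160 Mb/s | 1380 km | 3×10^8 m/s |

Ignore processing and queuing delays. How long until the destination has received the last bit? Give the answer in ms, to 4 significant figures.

9.956 ms

L = 19000 bits.
Transmission delay per hop = L/R = 19000/160000000 = 0.11875 ms; 3 hops → 0.35625 ms.
Propagation delays (d/s per hop): 1.16316e-05, 5, 4.6 ms; sum = 9.60001 ms.
End-to-end = 9.956 ms.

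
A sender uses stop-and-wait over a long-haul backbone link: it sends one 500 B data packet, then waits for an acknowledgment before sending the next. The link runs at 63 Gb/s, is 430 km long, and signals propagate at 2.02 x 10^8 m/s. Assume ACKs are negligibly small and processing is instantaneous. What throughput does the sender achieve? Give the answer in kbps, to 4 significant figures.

939.5 kbps

t_tx = L/R = 4000/63000000000 = 6.34921e-08 s.
t_prop = 430000/202000000 = 0.00212871 s; RTT = 0.00425743 s.
Cycle = t_tx + RTT = 0.00425749 s.
Throughput = L / cycle = 4000 / 0.00425749 = 939.5 kbps.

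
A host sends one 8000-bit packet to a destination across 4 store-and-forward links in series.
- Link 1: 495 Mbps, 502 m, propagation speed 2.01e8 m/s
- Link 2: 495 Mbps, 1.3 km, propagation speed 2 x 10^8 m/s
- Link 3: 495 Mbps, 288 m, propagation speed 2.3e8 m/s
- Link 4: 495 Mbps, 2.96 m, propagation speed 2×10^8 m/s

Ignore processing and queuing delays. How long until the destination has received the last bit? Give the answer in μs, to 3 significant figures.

74.9 μs

Transmission delay per hop = L/R = 8000/495000000 = 16.1616 μs; 4 hops → 64.6465 μs.
Propagation delays (d/s per hop): 2.49751, 6.5, 1.25217, 0.0148 μs; sum = 10.2645 μs.
End-to-end = 74.9 μs.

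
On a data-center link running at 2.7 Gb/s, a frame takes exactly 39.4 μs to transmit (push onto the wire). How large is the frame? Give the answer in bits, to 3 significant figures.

L = R × t_tx = 2700000000 b/s × 3.94e-05 s = 106380 bits.

106000 bits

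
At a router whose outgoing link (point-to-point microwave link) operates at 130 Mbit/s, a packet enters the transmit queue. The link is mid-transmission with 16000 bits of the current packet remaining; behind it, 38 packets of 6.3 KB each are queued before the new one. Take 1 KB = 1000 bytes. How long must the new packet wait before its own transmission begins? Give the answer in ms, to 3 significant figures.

14.9 ms

Each queued packet: L/R = 50400/130000000 = 0.387692 ms.
38 queued → 14.7323 ms.
Plus remaining 16000 bits of current packet: 0.123077 ms.
Queuing delay = 14.9 ms.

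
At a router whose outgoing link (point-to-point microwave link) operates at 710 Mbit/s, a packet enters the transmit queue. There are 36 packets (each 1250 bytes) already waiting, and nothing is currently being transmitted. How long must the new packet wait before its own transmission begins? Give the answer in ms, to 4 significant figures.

Each queued packet: L/R = 10000/710000000 = 0.0140845 ms.
36 queued → 0.507042 ms.
Queuing delay = 0.5070 ms.

0.5070 ms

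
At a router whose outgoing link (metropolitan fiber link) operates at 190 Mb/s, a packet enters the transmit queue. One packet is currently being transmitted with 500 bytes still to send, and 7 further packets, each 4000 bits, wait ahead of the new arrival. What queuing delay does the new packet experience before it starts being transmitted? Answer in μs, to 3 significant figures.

168 μs

Each queued packet: L/R = 4000/190000000 = 21.0526 μs.
7 queued → 147.368 μs.
Plus remaining 4000 bits of current packet: 21.0526 μs.
Queuing delay = 168 μs.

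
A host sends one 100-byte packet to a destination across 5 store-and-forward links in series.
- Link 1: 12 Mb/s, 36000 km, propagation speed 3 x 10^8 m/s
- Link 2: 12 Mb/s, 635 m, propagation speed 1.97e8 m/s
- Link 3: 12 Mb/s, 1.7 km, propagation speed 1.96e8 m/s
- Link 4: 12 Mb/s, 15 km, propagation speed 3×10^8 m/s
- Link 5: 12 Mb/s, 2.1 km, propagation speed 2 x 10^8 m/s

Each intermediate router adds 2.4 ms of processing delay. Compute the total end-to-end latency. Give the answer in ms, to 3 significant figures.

L = 100 × 8 = 800 bits.
Transmission delay per hop = L/R = 800/12000000 = 0.0666667 ms; 5 hops → 0.333333 ms.
Propagation delays (d/s per hop): 120, 0.00322335, 0.00867347, 0.05, 0.0105 ms; sum = 120.072 ms.
Processing at 4 router(s): 4 × 2.4 ms = 9.6 ms.
End-to-end = 130 ms.

130 ms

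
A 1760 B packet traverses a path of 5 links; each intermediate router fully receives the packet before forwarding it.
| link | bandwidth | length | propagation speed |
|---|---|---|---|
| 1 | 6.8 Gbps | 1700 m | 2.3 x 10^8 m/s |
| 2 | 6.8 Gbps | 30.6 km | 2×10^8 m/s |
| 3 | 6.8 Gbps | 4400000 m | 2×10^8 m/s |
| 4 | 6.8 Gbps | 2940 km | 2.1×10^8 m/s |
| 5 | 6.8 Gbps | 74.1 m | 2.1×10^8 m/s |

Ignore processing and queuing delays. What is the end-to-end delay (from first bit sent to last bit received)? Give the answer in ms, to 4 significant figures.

L = 1760 × 8 = 14080 bits.
Transmission delay per hop = L/R = 14080/6800000000 = 0.00207059 ms; 5 hops → 0.0103529 ms.
Propagation delays (d/s per hop): 0.0073913, 0.153, 22, 14, 0.000352857 ms; sum = 36.1607 ms.
End-to-end = 36.17 ms.

36.17 ms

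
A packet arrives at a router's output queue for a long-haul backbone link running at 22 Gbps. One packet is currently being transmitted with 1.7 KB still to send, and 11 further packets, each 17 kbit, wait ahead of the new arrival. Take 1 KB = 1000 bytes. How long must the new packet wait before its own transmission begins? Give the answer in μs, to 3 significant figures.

Each queued packet: L/R = 17000/22000000000 = 0.772727 μs.
11 queued → 8.5 μs.
Plus remaining 13600 bits of current packet: 0.618182 μs.
Queuing delay = 9.12 μs.

9.12 μs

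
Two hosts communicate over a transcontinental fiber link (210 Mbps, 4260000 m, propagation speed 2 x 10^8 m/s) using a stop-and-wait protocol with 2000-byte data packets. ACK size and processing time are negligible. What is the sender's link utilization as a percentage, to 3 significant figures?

t_tx = L/R = 16000/210000000 = 7.61905e-05 s.
t_prop = 4260000/200000000 = 0.0213 s; RTT = 0.0426 s.
Cycle = t_tx + RTT = 0.0426762 s.
Utilization = t_tx / cycle = 7.61905e-05/0.0426762 = 0.179 %.

0.179 %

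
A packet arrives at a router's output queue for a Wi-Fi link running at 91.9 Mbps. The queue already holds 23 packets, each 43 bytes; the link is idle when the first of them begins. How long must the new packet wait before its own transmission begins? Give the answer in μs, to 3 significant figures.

Each queued packet: L/R = 344/91900000 = 3.7432 μs.
23 queued → 86.0936 μs.
Queuing delay = 86.1 μs.

86.1 μs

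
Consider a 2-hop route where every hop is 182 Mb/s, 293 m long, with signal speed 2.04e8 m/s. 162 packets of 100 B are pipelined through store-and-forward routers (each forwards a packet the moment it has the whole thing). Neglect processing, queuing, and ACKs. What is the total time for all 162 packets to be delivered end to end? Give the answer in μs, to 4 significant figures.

719.4 μs

Per-hop transmission t_tx = L/R = 800/182000000 = 4.3956 μs.
Per-hop propagation t_prop = 293/204000000 = 1.43627 μs.
Pipeline fill: first packet needs 2·t_tx to clear all hops; remaining 161 packets each add one t_tx.
Total = (2+162-1)·t_tx + 2·t_prop = 163·4.3956 + 2·1.43627 = 719.4 μs.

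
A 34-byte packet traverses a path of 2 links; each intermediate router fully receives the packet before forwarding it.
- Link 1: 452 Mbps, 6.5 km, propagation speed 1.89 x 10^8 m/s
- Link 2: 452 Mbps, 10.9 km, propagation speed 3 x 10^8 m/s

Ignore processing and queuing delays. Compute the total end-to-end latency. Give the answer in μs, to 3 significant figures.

L = 34 × 8 = 272 bits.
Transmission delay per hop = L/R = 272/452000000 = 0.60177 μs; 2 hops → 1.20354 μs.
Propagation delays (d/s per hop): 34.3915, 36.3333 μs; sum = 70.7249 μs.
End-to-end = 71.9 μs.

71.9 μs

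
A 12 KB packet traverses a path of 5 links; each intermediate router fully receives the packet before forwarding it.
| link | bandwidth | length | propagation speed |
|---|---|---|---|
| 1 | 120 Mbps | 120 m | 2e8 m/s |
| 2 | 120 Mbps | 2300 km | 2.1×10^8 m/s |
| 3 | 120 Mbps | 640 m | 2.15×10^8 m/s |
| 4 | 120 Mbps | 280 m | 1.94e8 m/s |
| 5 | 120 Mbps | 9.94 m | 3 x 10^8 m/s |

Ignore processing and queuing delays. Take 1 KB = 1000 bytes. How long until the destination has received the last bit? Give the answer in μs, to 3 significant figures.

L = 96000 bits.
Transmission delay per hop = L/R = 96000/120000000 = 800 μs; 5 hops → 4000 μs.
Propagation delays (d/s per hop): 0.6, 10952.4, 2.97674, 1.4433, 0.0331333 μs; sum = 10957.4 μs.
End-to-end = 15000 μs.

15000 μs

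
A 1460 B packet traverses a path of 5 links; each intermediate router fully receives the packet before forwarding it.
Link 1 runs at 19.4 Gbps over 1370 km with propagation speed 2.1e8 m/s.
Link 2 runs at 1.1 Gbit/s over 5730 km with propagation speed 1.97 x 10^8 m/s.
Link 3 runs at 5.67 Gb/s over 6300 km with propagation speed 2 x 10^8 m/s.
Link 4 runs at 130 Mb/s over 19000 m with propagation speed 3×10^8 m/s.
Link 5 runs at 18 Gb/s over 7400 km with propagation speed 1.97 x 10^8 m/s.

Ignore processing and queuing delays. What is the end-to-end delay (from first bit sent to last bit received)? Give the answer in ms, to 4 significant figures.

L = 1460 × 8 = 11680 bits.
Transmission delays (L/R per hop): 0.000602062, 0.0106182, 0.00205996, 0.0898462, 0.000648889 ms; sum = 0.103775 ms.
Propagation delays (d/s per hop): 6.52381, 29.0863, 31.5, 0.0633333, 37.5635 ms; sum = 104.737 ms.
End-to-end = 104.8 ms.

104.8 ms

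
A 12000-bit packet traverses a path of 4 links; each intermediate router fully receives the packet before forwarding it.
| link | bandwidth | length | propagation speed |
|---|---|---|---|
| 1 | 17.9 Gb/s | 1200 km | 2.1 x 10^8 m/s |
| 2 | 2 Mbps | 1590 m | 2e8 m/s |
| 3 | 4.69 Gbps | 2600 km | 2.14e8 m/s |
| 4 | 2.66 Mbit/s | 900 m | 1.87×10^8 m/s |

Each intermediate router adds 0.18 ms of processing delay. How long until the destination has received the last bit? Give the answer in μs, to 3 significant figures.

28900 μs

Transmission delays (L/R per hop): 0.670391, 6000, 2.55864, 4511.28 μs; sum = 10514.5 μs.
Propagation delays (d/s per hop): 5714.29, 7.95, 12149.5, 4.81283 μs; sum = 17876.6 μs.
Processing at 3 router(s): 3 × 0.18 ms = 540 μs.
End-to-end = 28900 μs.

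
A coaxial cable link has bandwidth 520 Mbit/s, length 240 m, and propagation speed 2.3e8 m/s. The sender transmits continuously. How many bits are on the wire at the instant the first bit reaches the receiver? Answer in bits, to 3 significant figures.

Propagation delay = 240 / 2.3e+08 = 1.04348e-06 s.
BDP = R × t_prop = 520000000 × 1.04348e-06 = 542.609 bits.

543 bits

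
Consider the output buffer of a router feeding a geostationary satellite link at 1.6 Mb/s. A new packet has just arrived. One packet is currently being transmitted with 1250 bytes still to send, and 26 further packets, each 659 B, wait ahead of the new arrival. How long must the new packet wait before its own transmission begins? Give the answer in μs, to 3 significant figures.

91900 μs

Each queued packet: L/R = 5272/1600000 = 3295 μs.
26 queued → 85670 μs.
Plus remaining 10000 bits of current packet: 6250 μs.
Queuing delay = 91900 μs.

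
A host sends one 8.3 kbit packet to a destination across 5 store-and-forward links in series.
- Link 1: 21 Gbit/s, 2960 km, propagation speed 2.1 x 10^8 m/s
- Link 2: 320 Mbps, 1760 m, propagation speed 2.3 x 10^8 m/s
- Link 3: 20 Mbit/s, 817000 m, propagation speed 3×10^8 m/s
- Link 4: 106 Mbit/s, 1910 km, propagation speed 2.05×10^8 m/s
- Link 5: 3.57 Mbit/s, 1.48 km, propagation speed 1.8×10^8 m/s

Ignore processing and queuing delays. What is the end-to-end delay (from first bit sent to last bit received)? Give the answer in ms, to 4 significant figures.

29.00 ms

L = 8300 bits.
Transmission delays (L/R per hop): 0.000395238, 0.0259375, 0.415, 0.0783019, 2.32493 ms; sum = 2.84456 ms.
Propagation delays (d/s per hop): 14.0952, 0.00765217, 2.72333, 9.31707, 0.00822222 ms; sum = 26.1515 ms.
End-to-end = 29.00 ms.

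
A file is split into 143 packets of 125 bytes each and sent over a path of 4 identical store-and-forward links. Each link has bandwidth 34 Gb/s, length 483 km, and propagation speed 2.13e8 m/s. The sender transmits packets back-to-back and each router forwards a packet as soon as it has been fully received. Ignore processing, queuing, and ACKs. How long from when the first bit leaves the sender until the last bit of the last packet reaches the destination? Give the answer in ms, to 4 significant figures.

9.075 ms

Per-hop transmission t_tx = L/R = 1000/34000000000 = 2.94118e-05 ms.
Per-hop propagation t_prop = 483000/213000000 = 2.26761 ms.
Pipeline fill: first packet needs 4·t_tx to clear all hops; remaining 142 packets each add one t_tx.
Total = (4+143-1)·t_tx + 4·t_prop = 146·2.94118e-05 + 4·2.26761 = 9.075 ms.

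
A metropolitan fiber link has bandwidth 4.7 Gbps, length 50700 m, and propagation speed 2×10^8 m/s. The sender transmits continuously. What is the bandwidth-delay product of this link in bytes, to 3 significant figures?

149000 bytes

Propagation delay = 50700 / 200000000 = 0.0002535 s.
BDP = R × t_prop = 4700000000 × 0.0002535 = 1191450 bits.
In bytes: 1191450/8 = 149000 bytes.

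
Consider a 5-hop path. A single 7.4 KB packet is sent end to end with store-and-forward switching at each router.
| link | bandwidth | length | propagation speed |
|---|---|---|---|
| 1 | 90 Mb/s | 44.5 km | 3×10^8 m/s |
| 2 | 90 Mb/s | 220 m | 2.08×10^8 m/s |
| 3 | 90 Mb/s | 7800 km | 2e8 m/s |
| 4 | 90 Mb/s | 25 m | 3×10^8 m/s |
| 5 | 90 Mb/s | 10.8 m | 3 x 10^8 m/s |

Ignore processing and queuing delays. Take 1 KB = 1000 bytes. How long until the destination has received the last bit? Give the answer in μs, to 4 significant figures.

42440 μs

L = 59200 bits.
Transmission delay per hop = L/R = 59200/90000000 = 657.778 μs; 5 hops → 3288.89 μs.
Propagation delays (d/s per hop): 148.333, 1.05769, 39000, 0.0833333, 0.036 μs; sum = 39149.5 μs.
End-to-end = 42440 μs.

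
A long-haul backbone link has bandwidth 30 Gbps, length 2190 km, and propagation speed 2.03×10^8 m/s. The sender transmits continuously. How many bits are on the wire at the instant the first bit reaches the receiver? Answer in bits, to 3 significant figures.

Propagation delay = 2190000 / 2.03e+08 = 0.0107882 s.
BDP = R × t_prop = 30000000000 × 0.0107882 = 323645000 bits.

324000000 bits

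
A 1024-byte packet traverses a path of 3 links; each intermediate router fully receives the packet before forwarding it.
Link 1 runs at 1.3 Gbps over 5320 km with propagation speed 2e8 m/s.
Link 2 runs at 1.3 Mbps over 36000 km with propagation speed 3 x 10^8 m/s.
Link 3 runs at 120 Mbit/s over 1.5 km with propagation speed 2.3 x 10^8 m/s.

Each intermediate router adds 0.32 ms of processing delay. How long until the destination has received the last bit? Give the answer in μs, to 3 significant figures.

L = 1024 × 8 = 8192 bits.
Transmission delays (L/R per hop): 6.30154, 6301.54, 68.2667 μs; sum = 6376.11 μs.
Propagation delays (d/s per hop): 26600, 120000, 6.52174 μs; sum = 146607 μs.
Processing at 2 router(s): 2 × 0.32 ms = 640 μs.
End-to-end = 154000 μs.

154000 μs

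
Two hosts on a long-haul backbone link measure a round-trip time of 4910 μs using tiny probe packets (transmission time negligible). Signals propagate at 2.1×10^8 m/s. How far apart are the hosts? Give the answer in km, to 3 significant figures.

516 km

One-way propagation = RTT/2 = 2455 μs.
d = s × t = 210000000 × 0.002455 = 516 km.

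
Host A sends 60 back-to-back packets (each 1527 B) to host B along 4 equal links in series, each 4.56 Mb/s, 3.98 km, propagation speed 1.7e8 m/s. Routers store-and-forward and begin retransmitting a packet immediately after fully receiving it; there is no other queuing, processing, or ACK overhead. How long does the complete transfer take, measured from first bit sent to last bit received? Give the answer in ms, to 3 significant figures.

Per-hop transmission t_tx = L/R = 12216/4560000 = 2.67895 ms.
Per-hop propagation t_prop = 3980/170000000 = 0.0234118 ms.
Pipeline fill: first packet needs 4·t_tx to clear all hops; remaining 59 packets each add one t_tx.
Total = (4+60-1)·t_tx + 4·t_prop = 63·2.67895 + 4·0.0234118 = 169 ms.

169 ms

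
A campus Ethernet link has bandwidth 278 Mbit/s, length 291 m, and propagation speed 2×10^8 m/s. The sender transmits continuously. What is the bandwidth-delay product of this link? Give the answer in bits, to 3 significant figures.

404 bits

Propagation delay = 291 / 200000000 = 1.455e-06 s.
BDP = R × t_prop = 278000000 × 1.455e-06 = 404.49 bits.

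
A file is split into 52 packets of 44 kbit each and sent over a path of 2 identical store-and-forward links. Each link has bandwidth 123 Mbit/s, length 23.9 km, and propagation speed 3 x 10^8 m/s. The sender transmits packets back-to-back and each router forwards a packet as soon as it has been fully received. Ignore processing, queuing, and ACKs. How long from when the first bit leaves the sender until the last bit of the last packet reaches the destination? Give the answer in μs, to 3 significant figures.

19100 μs

Per-hop transmission t_tx = L/R = 44000/123000000 = 357.724 μs.
Per-hop propagation t_prop = 23900/300000000 = 79.6667 μs.
Pipeline fill: first packet needs 2·t_tx to clear all hops; remaining 51 packets each add one t_tx.
Total = (2+52-1)·t_tx + 2·t_prop = 53·357.724 + 2·79.6667 = 19100 μs.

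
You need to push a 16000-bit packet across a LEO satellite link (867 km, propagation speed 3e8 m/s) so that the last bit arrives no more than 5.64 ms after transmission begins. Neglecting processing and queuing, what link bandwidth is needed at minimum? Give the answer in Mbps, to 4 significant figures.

Propagation delay = 867000 / 300000000 = 2.89 ms.
Transmission budget = 5.64 − 2.89 = 2.75 ms.
R ≥ L / t_tx = 16000 bits / 0.00275 s = 5.818 Mbps.

5.818 Mbps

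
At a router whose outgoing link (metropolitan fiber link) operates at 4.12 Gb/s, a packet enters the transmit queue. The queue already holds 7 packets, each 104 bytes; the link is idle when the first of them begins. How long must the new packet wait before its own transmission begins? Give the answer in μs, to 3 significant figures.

Each queued packet: L/R = 832/4120000000 = 0.201942 μs.
7 queued → 1.41359 μs.
Queuing delay = 1.41 μs.

1.41 μs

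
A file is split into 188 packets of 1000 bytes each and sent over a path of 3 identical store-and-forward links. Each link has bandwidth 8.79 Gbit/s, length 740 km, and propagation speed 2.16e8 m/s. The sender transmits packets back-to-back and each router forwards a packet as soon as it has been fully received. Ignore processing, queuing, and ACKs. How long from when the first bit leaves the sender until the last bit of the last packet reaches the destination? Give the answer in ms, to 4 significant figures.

Per-hop transmission t_tx = L/R = 8000/8790000000 = 0.000910125 ms.
Per-hop propagation t_prop = 740000/216000000 = 3.42593 ms.
Pipeline fill: first packet needs 3·t_tx to clear all hops; remaining 187 packets each add one t_tx.
Total = (3+188-1)·t_tx + 3·t_prop = 190·0.000910125 + 3·3.42593 = 10.45 ms.

10.45 ms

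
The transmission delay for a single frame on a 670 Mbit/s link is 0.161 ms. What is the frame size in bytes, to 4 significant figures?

13480 bytes

L = R × t_tx = 670000000 b/s × 0.000161 s = 107870 bits.
In bytes: 107870 / 8 = 13480 bytes.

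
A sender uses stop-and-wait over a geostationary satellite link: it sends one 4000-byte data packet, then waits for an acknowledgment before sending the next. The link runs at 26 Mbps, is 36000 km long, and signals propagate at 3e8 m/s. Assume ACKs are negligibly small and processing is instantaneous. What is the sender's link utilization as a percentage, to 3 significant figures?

0.510 %

t_tx = L/R = 32000/26000000 = 0.00123077 s.
t_prop = 36000000/300000000 = 0.12 s; RTT = 0.24 s.
Cycle = t_tx + RTT = 0.241231 s.
Utilization = t_tx / cycle = 0.00123077/0.241231 = 0.510 %.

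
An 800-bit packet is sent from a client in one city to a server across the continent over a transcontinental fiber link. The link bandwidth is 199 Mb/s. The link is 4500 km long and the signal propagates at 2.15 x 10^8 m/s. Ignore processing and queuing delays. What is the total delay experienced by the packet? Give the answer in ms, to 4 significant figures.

20.93 ms

Transmission delay = L/R = 800 / 199000000 = 0.0040201 ms.
Propagation delay = d/s = 4500000 m / 215000000 m/s = 20.9302 ms.
Total = 20.93 ms.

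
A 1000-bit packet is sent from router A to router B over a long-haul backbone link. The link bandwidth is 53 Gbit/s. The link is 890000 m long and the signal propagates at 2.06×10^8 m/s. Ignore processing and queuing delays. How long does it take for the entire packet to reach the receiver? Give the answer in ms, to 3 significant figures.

Transmission delay = L/R = 1000 / 53000000000 = 1.88679e-05 ms.
Propagation delay = d/s = 890000 m / 206000000 m/s = 4.32039 ms.
Total = 4.32 ms.

4.32 ms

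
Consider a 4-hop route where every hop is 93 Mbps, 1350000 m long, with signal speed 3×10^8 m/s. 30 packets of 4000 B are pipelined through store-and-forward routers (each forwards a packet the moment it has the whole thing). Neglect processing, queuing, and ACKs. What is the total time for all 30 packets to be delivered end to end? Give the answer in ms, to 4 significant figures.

29.35 ms

Per-hop transmission t_tx = L/R = 32000/93000000 = 0.344086 ms.
Per-hop propagation t_prop = 1350000/300000000 = 4.5 ms.
Pipeline fill: first packet needs 4·t_tx to clear all hops; remaining 29 packets each add one t_tx.
Total = (4+30-1)·t_tx + 4·t_prop = 33·0.344086 + 4·4.5 = 29.35 ms.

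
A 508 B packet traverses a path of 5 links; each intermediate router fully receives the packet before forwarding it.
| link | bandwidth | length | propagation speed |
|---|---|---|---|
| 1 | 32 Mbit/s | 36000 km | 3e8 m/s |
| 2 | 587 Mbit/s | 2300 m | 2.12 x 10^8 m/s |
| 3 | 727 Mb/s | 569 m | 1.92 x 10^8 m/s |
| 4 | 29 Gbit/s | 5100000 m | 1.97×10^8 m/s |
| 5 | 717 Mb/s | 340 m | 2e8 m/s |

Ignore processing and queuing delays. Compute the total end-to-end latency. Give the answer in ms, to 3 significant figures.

146 ms

L = 508 × 8 = 4064 bits.
Transmission delays (L/R per hop): 0.127, 0.00692334, 0.0055901, 0.000140138, 0.00566806 ms; sum = 0.145322 ms.
Propagation delays (d/s per hop): 120, 0.0108491, 0.00296354, 25.8883, 0.0017 ms; sum = 145.904 ms.
End-to-end = 146 ms.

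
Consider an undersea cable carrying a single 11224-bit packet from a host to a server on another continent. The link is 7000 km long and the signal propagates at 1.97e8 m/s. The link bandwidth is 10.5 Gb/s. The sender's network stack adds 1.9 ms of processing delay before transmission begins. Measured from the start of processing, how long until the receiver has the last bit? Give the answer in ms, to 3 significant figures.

Transmission delay = L/R = 11224 / 10500000000 = 0.00106895 ms.
Propagation delay = d/s = 7000000 m / 197000000 m/s = 35.533 ms.
Plus processing delay 1.9 ms = 1.9 ms.
Total = 37.4 ms.

37.4 ms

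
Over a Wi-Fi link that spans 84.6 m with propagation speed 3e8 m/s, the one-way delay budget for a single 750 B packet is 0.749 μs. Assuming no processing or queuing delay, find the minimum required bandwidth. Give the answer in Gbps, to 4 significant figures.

L = 6000 bits.
Propagation delay = 84.6 / 300000000 = 0.282 μs.
Transmission budget = 0.749 − 0.282 = 0.467 μs.
R ≥ L / t_tx = 6000 bits / 4.67e-07 s = 12.85 Gbps.

12.85 Gbps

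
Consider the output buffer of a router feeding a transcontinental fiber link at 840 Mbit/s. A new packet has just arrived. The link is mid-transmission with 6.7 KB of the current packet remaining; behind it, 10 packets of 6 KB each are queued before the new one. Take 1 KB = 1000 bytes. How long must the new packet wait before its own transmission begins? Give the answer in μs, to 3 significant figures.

635 μs

Each queued packet: L/R = 48000/840000000 = 57.1429 μs.
10 queued → 571.429 μs.
Plus remaining 53600 bits of current packet: 63.8095 μs.
Queuing delay = 635 μs.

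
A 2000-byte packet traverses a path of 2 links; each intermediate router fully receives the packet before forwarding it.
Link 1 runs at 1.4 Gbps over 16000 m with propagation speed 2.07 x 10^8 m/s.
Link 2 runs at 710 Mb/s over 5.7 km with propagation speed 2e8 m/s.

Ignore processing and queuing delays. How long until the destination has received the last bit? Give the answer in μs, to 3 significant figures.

L = 2000 × 8 = 16000 bits.
Transmission delays (L/R per hop): 11.4286, 22.5352 μs; sum = 33.9638 μs.
Propagation delays (d/s per hop): 77.2947, 28.5 μs; sum = 105.795 μs.
End-to-end = 140 μs.

140 μs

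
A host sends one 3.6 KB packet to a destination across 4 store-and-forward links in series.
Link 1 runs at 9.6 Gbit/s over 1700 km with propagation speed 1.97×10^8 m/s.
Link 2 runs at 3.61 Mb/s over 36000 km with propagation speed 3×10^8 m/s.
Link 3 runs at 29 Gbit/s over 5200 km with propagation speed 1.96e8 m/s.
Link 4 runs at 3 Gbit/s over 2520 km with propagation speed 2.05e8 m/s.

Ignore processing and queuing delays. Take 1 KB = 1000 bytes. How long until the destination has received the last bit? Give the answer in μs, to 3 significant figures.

175000 μs

L = 28800 bits.
Transmission delays (L/R per hop): 3, 7977.84, 0.993103, 9.6 μs; sum = 7991.43 μs.
Propagation delays (d/s per hop): 8629.44, 120000, 26530.6, 12292.7 μs; sum = 167453 μs.
End-to-end = 175000 μs.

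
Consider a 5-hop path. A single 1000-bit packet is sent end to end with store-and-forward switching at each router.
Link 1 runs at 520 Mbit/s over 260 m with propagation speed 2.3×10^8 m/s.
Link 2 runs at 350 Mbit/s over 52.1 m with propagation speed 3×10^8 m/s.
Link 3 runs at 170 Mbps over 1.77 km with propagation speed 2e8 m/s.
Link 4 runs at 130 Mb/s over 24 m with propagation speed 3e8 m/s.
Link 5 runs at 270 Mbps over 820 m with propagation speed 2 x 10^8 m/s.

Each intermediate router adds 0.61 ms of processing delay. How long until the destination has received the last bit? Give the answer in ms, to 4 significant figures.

Transmission delays (L/R per hop): 0.00192308, 0.00285714, 0.00588235, 0.00769231, 0.0037037 ms; sum = 0.0220586 ms.
Propagation delays (d/s per hop): 0.00113043, 0.000173667, 0.00885, 8e-05, 0.0041 ms; sum = 0.0143341 ms.
Processing at 4 router(s): 4 × 0.61 ms = 2.44 ms.
End-to-end = 2.476 ms.

2.476 ms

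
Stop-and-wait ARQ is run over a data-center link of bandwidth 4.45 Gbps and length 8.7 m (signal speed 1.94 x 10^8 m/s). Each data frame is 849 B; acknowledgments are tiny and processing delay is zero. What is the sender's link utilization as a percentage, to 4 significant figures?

94.45 %

t_tx = L/R = 6792/4450000000 = 1.52629e-06 s.
t_prop = 8.7/194000000 = 4.48454e-08 s; RTT = 8.96907e-08 s.
Cycle = t_tx + RTT = 1.61598e-06 s.
Utilization = t_tx / cycle = 1.52629e-06/1.61598e-06 = 94.45 %.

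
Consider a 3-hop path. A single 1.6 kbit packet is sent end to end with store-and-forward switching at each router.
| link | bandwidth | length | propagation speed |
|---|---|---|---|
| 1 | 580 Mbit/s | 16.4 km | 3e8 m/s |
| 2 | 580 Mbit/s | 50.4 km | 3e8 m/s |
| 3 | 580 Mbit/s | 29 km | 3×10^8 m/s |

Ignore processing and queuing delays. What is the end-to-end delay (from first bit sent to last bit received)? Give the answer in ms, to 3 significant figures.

L = 1600 bits.
Transmission delay per hop = L/R = 1600/580000000 = 0.00275862 ms; 3 hops → 0.00827586 ms.
Propagation delays (d/s per hop): 0.0546667, 0.168, 0.0966667 ms; sum = 0.319333 ms.
End-to-end = 0.328 ms.

0.328 ms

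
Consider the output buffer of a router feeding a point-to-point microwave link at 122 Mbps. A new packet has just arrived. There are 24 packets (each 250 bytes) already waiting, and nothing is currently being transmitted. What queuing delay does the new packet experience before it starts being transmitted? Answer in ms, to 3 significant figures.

0.393 ms

Each queued packet: L/R = 2000/122000000 = 0.0163934 ms.
24 queued → 0.393443 ms.
Queuing delay = 0.393 ms.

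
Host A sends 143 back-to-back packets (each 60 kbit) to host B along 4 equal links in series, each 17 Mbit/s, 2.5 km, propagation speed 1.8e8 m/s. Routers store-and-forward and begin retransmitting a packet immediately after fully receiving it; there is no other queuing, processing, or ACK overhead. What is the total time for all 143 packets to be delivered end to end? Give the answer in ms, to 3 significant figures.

515 ms

Per-hop transmission t_tx = L/R = 60000/17000000 = 3.52941 ms.
Per-hop propagation t_prop = 2500/180000000 = 0.0138889 ms.
Pipeline fill: first packet needs 4·t_tx to clear all hops; remaining 142 packets each add one t_tx.
Total = (4+143-1)·t_tx + 4·t_prop = 146·3.52941 + 4·0.0138889 = 515 ms.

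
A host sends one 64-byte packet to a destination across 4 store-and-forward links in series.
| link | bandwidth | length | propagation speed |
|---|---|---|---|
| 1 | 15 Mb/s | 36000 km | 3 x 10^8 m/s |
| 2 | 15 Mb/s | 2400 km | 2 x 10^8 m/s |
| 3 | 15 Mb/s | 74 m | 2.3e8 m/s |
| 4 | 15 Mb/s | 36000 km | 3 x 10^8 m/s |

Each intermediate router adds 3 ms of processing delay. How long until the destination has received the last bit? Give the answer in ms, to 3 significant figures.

261 ms

L = 64 × 8 = 512 bits.
Transmission delay per hop = L/R = 512/15000000 = 0.0341333 ms; 4 hops → 0.136533 ms.
Propagation delays (d/s per hop): 120, 12, 0.000321739, 120 ms; sum = 252 ms.
Processing at 3 router(s): 3 × 3 ms = 9 ms.
End-to-end = 261 ms.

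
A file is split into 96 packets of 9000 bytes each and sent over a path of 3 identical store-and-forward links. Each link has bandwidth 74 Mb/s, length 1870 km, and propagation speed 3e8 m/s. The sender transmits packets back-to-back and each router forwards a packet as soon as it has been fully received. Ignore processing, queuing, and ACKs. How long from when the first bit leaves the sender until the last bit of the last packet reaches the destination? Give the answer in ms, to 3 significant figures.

Per-hop transmission t_tx = L/R = 72000/74000000 = 0.972973 ms.
Per-hop propagation t_prop = 1870000/300000000 = 6.23333 ms.
Pipeline fill: first packet needs 3·t_tx to clear all hops; remaining 95 packets each add one t_tx.
Total = (3+96-1)·t_tx + 3·t_prop = 98·0.972973 + 3·6.23333 = 114 ms.

114 ms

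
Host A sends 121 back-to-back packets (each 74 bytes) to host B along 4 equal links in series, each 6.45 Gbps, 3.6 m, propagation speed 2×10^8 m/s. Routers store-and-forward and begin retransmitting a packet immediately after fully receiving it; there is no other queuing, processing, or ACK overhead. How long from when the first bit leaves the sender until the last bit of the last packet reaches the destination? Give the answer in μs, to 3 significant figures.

11.5 μs

Per-hop transmission t_tx = L/R = 592/6450000000 = 0.0917829 μs.
Per-hop propagation t_prop = 3.6/200000000 = 0.018 μs.
Pipeline fill: first packet needs 4·t_tx to clear all hops; remaining 120 packets each add one t_tx.
Total = (4+121-1)·t_tx + 4·t_prop = 124·0.0917829 + 4·0.018 = 11.5 μs.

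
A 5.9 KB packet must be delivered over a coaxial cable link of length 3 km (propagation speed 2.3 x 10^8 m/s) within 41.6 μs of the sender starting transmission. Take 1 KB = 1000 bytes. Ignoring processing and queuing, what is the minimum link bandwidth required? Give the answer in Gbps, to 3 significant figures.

1.65 Gbps

L = 47200 bits.
Propagation delay = 3000 / 2.3e+08 = 13.0435 μs.
Transmission budget = 41.6 − 13.0435 = 28.5565 μs.
R ≥ L / t_tx = 47200 bits / 2.85565e-05 s = 1.65 Gbps.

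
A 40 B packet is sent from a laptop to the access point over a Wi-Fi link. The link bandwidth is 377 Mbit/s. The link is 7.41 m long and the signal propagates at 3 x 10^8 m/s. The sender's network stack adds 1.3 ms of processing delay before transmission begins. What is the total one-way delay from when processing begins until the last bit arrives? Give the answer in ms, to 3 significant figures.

L = 40 × 8 = 320 bits.
Transmission delay = L/R = 320 / 377000000 = 0.000848806 ms.
Propagation delay = d/s = 7.41 m / 300000000 m/s = 2.47e-05 ms.
Plus processing delay 1.3 ms = 1.3 ms.
Total = 1.30 ms.

1.30 ms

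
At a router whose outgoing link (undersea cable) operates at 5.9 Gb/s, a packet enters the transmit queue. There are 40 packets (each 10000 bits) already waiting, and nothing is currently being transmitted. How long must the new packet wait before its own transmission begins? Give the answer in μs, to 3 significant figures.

67.8 μs

Each queued packet: L/R = 10000/5900000000 = 1.69492 μs.
40 queued → 67.7966 μs.
Queuing delay = 67.8 μs.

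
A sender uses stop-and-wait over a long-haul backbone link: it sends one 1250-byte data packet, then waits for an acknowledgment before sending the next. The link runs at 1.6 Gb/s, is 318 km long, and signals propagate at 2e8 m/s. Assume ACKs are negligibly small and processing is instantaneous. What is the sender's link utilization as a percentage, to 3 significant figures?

t_tx = L/R = 10000/1600000000 = 6.25e-06 s.
t_prop = 318000/200000000 = 0.00159 s; RTT = 0.00318 s.
Cycle = t_tx + RTT = 0.00318625 s.
Utilization = t_tx / cycle = 6.25e-06/0.00318625 = 0.196 %.

0.196 %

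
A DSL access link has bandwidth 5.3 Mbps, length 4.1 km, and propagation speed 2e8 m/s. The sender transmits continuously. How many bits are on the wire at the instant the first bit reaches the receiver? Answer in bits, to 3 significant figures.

Propagation delay = 4100 / 200000000 = 2.05e-05 s.
BDP = R × t_prop = 5300000 × 2.05e-05 = 108.65 bits.

109 bits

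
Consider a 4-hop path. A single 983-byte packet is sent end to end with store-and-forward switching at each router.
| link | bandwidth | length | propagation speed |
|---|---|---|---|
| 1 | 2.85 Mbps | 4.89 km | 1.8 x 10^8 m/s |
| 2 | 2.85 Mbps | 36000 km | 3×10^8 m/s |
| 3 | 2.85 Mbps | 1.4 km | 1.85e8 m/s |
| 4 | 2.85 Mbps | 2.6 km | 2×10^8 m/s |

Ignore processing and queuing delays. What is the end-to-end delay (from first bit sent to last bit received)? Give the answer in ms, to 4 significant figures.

L = 983 × 8 = 7864 bits.
Transmission delay per hop = L/R = 7864/2850000 = 2.7593 ms; 4 hops → 11.0372 ms.
Propagation delays (d/s per hop): 0.0271667, 120, 0.00756757, 0.013 ms; sum = 120.048 ms.
End-to-end = 131.1 ms.

131.1 ms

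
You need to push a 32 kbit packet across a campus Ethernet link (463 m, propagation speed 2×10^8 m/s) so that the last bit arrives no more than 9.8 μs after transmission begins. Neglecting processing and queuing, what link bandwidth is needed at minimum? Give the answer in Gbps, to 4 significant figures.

4.275 Gbps

Propagation delay = 463 / 200000000 = 2.315 μs.
Transmission budget = 9.8 − 2.315 = 7.485 μs.
R ≥ L / t_tx = 32000 bits / 7.485e-06 s = 4.275 Gbps.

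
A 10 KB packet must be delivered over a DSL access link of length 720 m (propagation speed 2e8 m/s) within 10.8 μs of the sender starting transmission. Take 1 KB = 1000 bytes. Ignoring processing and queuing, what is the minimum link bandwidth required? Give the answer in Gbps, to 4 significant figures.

11.11 Gbps

L = 80000 bits.
Propagation delay = 720 / 200000000 = 3.6 μs.
Transmission budget = 10.8 − 3.6 = 7.2 μs.
R ≥ L / t_tx = 80000 bits / 7.2e-06 s = 11.11 Gbps.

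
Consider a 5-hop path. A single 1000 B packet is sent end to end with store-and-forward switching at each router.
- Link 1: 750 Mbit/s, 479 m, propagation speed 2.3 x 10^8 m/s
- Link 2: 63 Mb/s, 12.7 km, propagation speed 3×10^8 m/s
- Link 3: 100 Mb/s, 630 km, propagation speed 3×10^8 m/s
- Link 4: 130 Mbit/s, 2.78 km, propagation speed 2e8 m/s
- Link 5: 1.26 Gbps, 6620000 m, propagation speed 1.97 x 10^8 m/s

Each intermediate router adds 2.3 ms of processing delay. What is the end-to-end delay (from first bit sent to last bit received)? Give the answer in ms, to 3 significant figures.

L = 1000 × 8 = 8000 bits.
Transmission delays (L/R per hop): 0.0106667, 0.126984, 0.08, 0.0615385, 0.00634921 ms; sum = 0.285538 ms.
Propagation delays (d/s per hop): 0.00208261, 0.0423333, 2.1, 0.0139, 33.6041 ms; sum = 35.7624 ms.
Processing at 4 router(s): 4 × 2.3 ms = 9.2 ms.
End-to-end = 45.2 ms.

45.2 ms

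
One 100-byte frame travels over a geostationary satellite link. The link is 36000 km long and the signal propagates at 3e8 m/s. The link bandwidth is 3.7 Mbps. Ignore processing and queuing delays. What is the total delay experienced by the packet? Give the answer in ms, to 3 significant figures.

120 ms

L = 100 × 8 = 800 bits.
Transmission delay = L/R = 800 / 3700000 = 0.216216 ms.
Propagation delay = d/s = 36000000 m / 300000000 m/s = 120 ms.
Total = 120 ms.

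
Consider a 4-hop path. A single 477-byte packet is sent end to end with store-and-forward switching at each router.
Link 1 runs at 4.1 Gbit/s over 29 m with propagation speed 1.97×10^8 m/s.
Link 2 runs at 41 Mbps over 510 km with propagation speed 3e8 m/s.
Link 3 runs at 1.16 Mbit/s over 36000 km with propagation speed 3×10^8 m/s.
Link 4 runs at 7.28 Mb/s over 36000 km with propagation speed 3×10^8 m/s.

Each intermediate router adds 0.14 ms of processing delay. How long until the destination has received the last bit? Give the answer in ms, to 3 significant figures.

246 ms

L = 477 × 8 = 3816 bits.
Transmission delays (L/R per hop): 0.000930732, 0.0930732, 3.28966, 0.524176 ms; sum = 3.90783 ms.
Propagation delays (d/s per hop): 0.000147208, 1.7, 120, 120 ms; sum = 241.7 ms.
Processing at 3 router(s): 3 × 0.14 ms = 0.42 ms.
End-to-end = 246 ms.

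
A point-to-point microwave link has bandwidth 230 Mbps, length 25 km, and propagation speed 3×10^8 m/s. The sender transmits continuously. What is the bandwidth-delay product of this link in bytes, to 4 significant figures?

2396 bytes

Propagation delay = 25000 / 300000000 = 8.33333e-05 s.
BDP = R × t_prop = 230000000 × 8.33333e-05 = 19166.7 bits.
In bytes: 19166.7/8 = 2396 bytes.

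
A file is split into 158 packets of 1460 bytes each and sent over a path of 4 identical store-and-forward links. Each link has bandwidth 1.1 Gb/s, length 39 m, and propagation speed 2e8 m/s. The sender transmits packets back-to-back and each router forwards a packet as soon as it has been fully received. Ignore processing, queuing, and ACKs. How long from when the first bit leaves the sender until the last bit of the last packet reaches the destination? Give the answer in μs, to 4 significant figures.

Per-hop transmission t_tx = L/R = 11680/1100000000 = 10.6182 μs.
Per-hop propagation t_prop = 39/200000000 = 0.195 μs.
Pipeline fill: first packet needs 4·t_tx to clear all hops; remaining 157 packets each add one t_tx.
Total = (4+158-1)·t_tx + 4·t_prop = 161·10.6182 + 4·0.195 = 1710 μs.

1710 μs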